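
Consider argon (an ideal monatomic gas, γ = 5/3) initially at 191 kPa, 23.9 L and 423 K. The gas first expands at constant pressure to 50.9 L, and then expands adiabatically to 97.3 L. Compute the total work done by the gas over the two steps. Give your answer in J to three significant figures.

Step 1 (isobaric): W = PΔV = (191 kPa)(50.9 − 23.9 L) = 5157 J.
After step 1: P = 191 kPa, V = 50.9 L, T = 900.9 K.
Step 2 (adiabatic): W = (P₁V₁ − P₂V₂)/(γ−1) = (9722 − 6312)/0.667 = 5115 J.
W_total = 5157 + 5115 = 10272 J.

W_total ≈ 10300 J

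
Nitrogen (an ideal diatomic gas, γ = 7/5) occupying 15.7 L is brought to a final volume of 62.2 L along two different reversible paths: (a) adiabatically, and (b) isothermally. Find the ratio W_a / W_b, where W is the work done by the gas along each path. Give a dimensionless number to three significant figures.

Path (a) adiabatic: W = P₁V₁(1 − (V₁/V₂)^(γ−1))/(γ−1) → W_a/(P₁V₁) = 1.059.
Path (b) isothermal: W = P₁V₁ ln(V₂/V₁) → W_b/(P₁V₁) = 1.377.
W_a / W_b = 1.059 / 1.377 = 0.7689.

W_a / W_b ≈ 0.769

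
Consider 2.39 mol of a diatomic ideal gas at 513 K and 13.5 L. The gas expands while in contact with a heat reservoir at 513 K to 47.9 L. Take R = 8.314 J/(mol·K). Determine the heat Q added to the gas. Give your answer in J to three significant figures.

Q ≈ 12900 J

Isothermal ⇒ ΔU = 0, so Q = W = nRT ln(V₂/V₁).
Q = (2.39)(8.314)(513) ln(47.9/13.5) = 10194 × 1.266 = 12909 J.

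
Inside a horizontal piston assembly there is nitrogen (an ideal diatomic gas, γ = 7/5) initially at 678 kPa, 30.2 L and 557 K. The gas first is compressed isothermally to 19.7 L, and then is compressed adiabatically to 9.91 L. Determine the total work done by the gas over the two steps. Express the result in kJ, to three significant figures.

Step 1 (isothermal): W = P₁V₁ ln(V₂/V₁) = (20476) ln(19.7/30.2) = -8748 J.
After step 1: P = 1039 kPa, V = 19.7 L, T = 557 K.
Step 2 (adiabatic): W = (P₁V₁ − P₂V₂)/(γ−1) = (20476 − 26952)/0.4 = -16191 J.
W_total = -8748 − 16191 = -24939 J.

W_total ≈ -24.9 kJ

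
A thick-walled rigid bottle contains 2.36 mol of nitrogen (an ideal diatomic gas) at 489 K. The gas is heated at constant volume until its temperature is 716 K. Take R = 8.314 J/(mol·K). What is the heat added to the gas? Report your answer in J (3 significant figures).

Q ≈ 11100 J

Constant volume ⇒ W = 0, so Q = ΔU = nCᵥΔT with Cᵥ = 5R/2 = 20.79 J/(mol·K).
ΔU = (2.36)(20.79)(716 − 489) = 11135 J.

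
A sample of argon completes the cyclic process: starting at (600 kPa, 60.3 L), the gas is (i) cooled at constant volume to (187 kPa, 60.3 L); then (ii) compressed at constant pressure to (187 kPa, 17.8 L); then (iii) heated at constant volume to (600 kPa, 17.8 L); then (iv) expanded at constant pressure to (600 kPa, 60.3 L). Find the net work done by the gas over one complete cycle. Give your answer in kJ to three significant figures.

Constant-volume legs do no work.
W(ii) = (187)(17.8 − 60.3) = -7948 J; W(iv) = (600)(60.3 − 17.8) = 25500 J.
W_net = -7948 + 25500 = 17552 J (the clockwise enclosed area).

W_net ≈ 17.6 kJ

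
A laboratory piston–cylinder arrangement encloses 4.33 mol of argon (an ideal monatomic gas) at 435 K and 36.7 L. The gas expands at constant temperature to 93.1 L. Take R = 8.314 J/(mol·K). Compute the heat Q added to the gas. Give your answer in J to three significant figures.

Q ≈ 14600 J

Isothermal ⇒ ΔU = 0, so Q = W = nRT ln(V₂/V₁).
Q = (4.33)(8.314)(435) ln(93.1/36.7) = 15660 × 0.9309 = 14578 J.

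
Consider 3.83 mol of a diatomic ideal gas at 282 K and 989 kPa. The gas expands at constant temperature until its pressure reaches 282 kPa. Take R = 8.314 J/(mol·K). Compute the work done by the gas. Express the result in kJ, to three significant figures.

Isothermal process: W = nRT ln(V₂/V₁) = nRT ln(P₁/P₂).
W = (3.83)(8.314)(282) × ln(989/282)
  = 8980 × ln(3.507) = 8980 × 1.255
W_by_gas = 11268 J.

W ≈ 11.3 kJ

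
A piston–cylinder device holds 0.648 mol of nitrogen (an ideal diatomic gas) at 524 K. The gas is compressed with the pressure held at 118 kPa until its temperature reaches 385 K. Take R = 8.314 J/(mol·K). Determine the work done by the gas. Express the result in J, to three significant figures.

W ≈ -749 J

Isobaric: W = P ΔV = nR ΔT.
W = (0.648)(8.314)(385 − 524) = -748.9 J.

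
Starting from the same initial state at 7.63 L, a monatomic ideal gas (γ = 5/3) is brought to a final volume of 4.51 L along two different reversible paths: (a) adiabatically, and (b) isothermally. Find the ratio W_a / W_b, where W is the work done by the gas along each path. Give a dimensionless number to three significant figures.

W_a / W_b ≈ 1.20

Path (a) adiabatic: W = P₁V₁(1 − (V₁/V₂)^(γ−1))/(γ−1) → W_a/(P₁V₁) = -0.6297.
Path (b) isothermal: W = P₁V₁ ln(V₂/V₁) → W_b/(P₁V₁) = -0.5258.
W_a / W_b = -0.6297 / -0.5258 = 1.198.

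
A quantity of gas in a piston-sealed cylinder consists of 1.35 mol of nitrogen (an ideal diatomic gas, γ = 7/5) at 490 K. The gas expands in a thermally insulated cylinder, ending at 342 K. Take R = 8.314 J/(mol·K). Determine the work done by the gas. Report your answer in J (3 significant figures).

W ≈ 4150 J

Adiabatic ⇒ Q = 0, so W_by = −ΔU = nCᵥ(T₁ − T₂).
Cᵥ = 5R/2 = 20.79 J/(mol·K).
W = (1.35)(20.79)(490 − 342) = 4153 J.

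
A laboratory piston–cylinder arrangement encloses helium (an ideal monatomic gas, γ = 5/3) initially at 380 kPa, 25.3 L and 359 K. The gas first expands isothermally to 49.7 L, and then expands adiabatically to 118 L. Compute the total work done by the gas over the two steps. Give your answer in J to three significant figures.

W_total ≈ 12800 J

Step 1 (isothermal): W = P₁V₁ ln(V₂/V₁) = (9614) ln(49.7/25.3) = 6491 J.
After step 1: P = 193.4 kPa, V = 49.7 L, T = 359 K.
Step 2 (adiabatic): W = (P₁V₁ − P₂V₂)/(γ−1) = (9614 − 5402)/0.667 = 6318 J.
W_total = 6491 + 6318 = 12809 J.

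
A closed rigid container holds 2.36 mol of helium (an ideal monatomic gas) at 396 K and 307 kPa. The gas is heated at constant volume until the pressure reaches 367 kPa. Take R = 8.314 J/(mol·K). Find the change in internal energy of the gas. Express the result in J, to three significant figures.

ΔU ≈ 2280 J

Constant volume ⇒ W = 0, so Q = ΔU = nCᵥΔT with Cᵥ = 3R/2 = 12.47 J/(mol·K).
At constant V, T₂/T₁ = P₂/P₁ ⇒ ΔT = T₁(P₂/P₁ − 1) = 396·(367/307 − 1) = 77.39 K.
ΔU = (2.36)(12.47)(77.39) = 2278 J.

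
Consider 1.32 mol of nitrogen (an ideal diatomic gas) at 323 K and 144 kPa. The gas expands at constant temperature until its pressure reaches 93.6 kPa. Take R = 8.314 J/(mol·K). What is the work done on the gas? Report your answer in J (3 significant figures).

Isothermal process: W = nRT ln(V₂/V₁) = nRT ln(P₁/P₂).
W = (1.32)(8.314)(323) × ln(144/93.6)
  = 3545 × ln(1.538) = 3545 × 0.4308
W_by_gas = 1527 J; work on gas = −W_by = -1527 J.

W ≈ -1530 J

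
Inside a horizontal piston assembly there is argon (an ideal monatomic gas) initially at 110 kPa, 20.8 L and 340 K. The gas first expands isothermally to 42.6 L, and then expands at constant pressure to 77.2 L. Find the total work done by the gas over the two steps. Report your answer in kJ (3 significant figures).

Step 1 (isothermal): W = P₁V₁ ln(V₂/V₁) = (2288) ln(42.6/20.8) = 1640 J.
After step 1: P = 53.71 kPa, V = 42.6 L, T = 340 K.
Step 2 (isobaric): W = PΔV = (53.71 kPa)(77.2 − 42.6 L) = 1858 J.
W_total = 1640 + 1858 = 3499 J.

W_total ≈ 3.50 kJ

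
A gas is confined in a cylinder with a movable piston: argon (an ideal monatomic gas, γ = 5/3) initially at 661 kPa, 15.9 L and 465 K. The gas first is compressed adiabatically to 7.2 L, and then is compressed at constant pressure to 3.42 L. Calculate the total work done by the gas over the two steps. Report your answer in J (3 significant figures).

W_total ≈ -20300 J

Step 1 (adiabatic): W = (P₁V₁ − P₂V₂)/(γ−1) = (10510 − 17823)/0.667 = -10969 J.
After step 1: P = 2475 kPa, V = 7.2 L, T = 788.6 K.
Step 2 (isobaric): W = PΔV = (2475 kPa)(3.42 − 7.2 L) = -9357 J.
W_total = -10969 − 9357 = -20326 J.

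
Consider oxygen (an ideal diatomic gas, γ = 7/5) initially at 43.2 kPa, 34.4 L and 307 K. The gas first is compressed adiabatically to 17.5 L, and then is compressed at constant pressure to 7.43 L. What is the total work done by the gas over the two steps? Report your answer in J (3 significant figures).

Step 1 (adiabatic): W = (P₁V₁ − P₂V₂)/(γ−1) = (1486 − 1947)/0.4 = -1153 J.
After step 1: P = 111.3 kPa, V = 17.5 L, T = 402.3 K.
Step 2 (isobaric): W = PΔV = (111.3 kPa)(7.43 − 17.5 L) = -1121 J.
W_total = -1153 − 1121 = -2274 J.

W_total ≈ -2270 J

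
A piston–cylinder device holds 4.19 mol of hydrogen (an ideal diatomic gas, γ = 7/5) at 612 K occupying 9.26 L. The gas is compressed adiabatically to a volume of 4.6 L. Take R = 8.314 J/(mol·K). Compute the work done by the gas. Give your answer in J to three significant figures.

Adiabatic: TV^(γ−1) = const with γ = 7/5.
T₂ = T₁ (V₁/V₂)^(γ−1) = 612 × (9.26/4.6)^0.4 = 612 × 1.323 = 809.6 K.
W_by = nCᵥ(T₁ − T₂) = (4.19)(20.79)(612 − 809.6) = -17212 J.

W ≈ -17200 J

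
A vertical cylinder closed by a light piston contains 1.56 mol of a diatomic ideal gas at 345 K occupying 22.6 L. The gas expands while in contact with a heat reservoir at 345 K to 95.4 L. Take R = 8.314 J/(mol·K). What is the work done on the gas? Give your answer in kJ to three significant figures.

W ≈ -6.44 kJ

Isothermal: W = nRT ln(V₂/V₁).
W = (1.56)(8.314)(345) × ln(95.4/22.6)
  = 4475 × 1.44
W_by_gas = 6444 J; work on gas = −W_by = -6444 J.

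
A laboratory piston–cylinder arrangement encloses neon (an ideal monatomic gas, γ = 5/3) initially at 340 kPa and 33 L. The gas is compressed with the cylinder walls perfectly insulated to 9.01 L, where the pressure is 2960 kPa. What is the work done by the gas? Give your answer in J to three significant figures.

W ≈ -23200 J

Adiabatic: W = (P₁V₁ − P₂V₂)/(γ − 1) with γ = 5/3.
P₁V₁ = 11220 J, P₂V₂ = 26670 J.
W = (11220 − 26670) / 0.6667 = -23174 J.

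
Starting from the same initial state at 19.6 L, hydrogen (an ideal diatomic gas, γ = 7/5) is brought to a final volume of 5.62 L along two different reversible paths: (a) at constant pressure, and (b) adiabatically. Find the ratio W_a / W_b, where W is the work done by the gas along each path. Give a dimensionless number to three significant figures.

W_a / W_b ≈ 0.440

Path (a) isobaric: W = P₁(V₂ − V₁) → W_a/(P₁V₁) = -0.7133.
Path (b) adiabatic: W = P₁V₁(1 − (V₁/V₂)^(γ−1))/(γ−1) → W_b/(P₁V₁) = -1.62.
W_a / W_b = -0.7133 / -1.62 = 0.4402.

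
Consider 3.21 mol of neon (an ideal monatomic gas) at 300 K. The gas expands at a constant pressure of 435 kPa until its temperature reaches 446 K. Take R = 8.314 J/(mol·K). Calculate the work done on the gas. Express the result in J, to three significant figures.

W ≈ -3900 J

Isobaric: W = P ΔV = nR ΔT.
W = (3.21)(8.314)(446 − 300) = 3896 J.
Work on gas = −W_by = -3896 J.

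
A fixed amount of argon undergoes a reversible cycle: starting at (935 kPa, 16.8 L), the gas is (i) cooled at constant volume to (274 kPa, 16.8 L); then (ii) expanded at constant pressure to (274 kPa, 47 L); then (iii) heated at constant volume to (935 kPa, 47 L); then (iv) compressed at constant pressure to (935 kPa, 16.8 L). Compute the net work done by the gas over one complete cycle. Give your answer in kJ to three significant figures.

W_net ≈ -20.0 kJ

Constant-volume legs do no work.
W(ii) = (274)(47 − 16.8) = 8275 J; W(iv) = (935)(16.8 − 47) = -28237 J.
W_net = 8275 − 28237 = -19962 J (the counter-clockwise enclosed area).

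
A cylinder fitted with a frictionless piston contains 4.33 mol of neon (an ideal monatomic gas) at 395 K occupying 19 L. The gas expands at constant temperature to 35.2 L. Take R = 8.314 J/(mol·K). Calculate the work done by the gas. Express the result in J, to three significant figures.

Isothermal: W = nRT ln(V₂/V₁).
W = (4.33)(8.314)(395) × ln(35.2/19)
  = 14220 × 0.6166
W_by_gas = 8768 J.

W ≈ 8770 J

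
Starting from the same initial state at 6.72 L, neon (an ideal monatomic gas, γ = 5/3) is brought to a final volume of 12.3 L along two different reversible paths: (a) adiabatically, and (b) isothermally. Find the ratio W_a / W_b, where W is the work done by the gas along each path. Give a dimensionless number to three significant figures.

Path (a) adiabatic: W = P₁V₁(1 − (V₁/V₂)^(γ−1))/(γ−1) → W_a/(P₁V₁) = 0.4975.
Path (b) isothermal: W = P₁V₁ ln(V₂/V₁) → W_b/(P₁V₁) = 0.6045.
W_a / W_b = 0.4975 / 0.6045 = 0.823.

W_a / W_b ≈ 0.823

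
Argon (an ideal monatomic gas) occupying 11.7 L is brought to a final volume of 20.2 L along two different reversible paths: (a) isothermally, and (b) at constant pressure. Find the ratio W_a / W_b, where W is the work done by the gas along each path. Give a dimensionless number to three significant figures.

Path (a) isothermal: W = P₁V₁ ln(V₂/V₁) → W_a/(P₁V₁) = 0.5461.
Path (b) isobaric: W = P₁(V₂ − V₁) → W_b/(P₁V₁) = 0.7265.
W_a / W_b = 0.5461 / 0.7265 = 0.7517.

W_a / W_b ≈ 0.752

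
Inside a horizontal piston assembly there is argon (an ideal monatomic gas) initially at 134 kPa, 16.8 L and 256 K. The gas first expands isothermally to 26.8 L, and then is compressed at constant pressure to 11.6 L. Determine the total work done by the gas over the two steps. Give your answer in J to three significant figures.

Step 1 (isothermal): W = P₁V₁ ln(V₂/V₁) = (2251) ln(26.8/16.8) = 1051 J.
After step 1: P = 84 kPa, V = 26.8 L, T = 256 K.
Step 2 (isobaric): W = PΔV = (84 kPa)(11.6 − 26.8 L) = -1277 J.
W_total = 1051 − 1277 = -225.4 J.

W_total ≈ -225 J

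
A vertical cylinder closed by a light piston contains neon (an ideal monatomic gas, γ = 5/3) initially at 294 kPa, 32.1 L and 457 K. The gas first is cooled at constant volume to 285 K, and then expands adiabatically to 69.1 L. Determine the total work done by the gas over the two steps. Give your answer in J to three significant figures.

Step 1 (isochoric): W = 0 (constant volume).
After step 1: P = 183.3 kPa (V unchanged).
Step 2 (adiabatic): W = (P₁V₁ − P₂V₂)/(γ−1) = (5885 − 3530)/0.667 = 3533 J.
W_total = 0 + 3533 = 3533 J.

W_total ≈ 3530 J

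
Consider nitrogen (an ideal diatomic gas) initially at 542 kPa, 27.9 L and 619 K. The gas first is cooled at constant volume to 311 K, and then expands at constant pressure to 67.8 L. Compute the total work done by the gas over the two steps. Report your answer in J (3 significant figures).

W_total ≈ 10900 J

Step 1 (isochoric): W = 0 (constant volume).
After step 1: P = 272.3 kPa (V unchanged).
Step 2 (isobaric): W = PΔV = (272.3 kPa)(67.8 − 27.9 L) = 10865 J.
W_total = 0 + 10865 = 10865 J.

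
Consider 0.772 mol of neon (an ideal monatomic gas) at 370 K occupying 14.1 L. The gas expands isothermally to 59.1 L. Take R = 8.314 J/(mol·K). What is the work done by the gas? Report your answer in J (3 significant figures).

Isothermal: W = nRT ln(V₂/V₁).
W = (0.772)(8.314)(370) × ln(59.1/14.1)
  = 2375 × 1.433
W_by_gas = 3403 J.

W ≈ 3400 J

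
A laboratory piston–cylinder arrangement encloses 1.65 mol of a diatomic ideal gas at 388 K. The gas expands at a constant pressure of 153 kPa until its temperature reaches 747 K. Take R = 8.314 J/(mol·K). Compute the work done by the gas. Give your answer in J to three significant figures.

W ≈ 4920 J

Isobaric: W = P ΔV = nR ΔT.
W = (1.65)(8.314)(747 − 388) = 4925 J.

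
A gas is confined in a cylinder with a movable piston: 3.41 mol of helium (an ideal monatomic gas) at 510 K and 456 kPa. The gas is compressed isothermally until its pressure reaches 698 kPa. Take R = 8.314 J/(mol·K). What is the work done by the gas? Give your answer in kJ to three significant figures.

W ≈ -6.16 kJ

Isothermal process: W = nRT ln(V₂/V₁) = nRT ln(P₁/P₂).
W = (3.41)(8.314)(510) × ln(456/698)
  = 14459 × ln(0.6533) = 14459 × -0.4257
W_by_gas = -6156 J.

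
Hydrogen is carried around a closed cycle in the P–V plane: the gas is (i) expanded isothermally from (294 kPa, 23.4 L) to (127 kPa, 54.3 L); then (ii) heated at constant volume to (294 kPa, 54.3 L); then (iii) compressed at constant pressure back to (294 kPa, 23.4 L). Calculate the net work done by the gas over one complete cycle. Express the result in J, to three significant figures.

Leg (i): W = PᵢVᵢ ln(V_f/Vᵢ) = (6880) ln(54.3/23.4) = 5791 J.
Leg (ii): W = 0.
Leg (iii): W = PΔV = (294)(23.4 − 54.3) = -9085 J.
W_net = 5791 − 9085 = -3293 J.

W_net ≈ -3290 J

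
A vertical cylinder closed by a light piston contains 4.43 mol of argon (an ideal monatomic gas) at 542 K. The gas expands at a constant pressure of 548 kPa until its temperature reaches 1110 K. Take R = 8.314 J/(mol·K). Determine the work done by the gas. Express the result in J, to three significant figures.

Isobaric: W = P ΔV = nR ΔT.
W = (4.43)(8.314)(1110 − 542) = 20920 J.

W ≈ 20900 J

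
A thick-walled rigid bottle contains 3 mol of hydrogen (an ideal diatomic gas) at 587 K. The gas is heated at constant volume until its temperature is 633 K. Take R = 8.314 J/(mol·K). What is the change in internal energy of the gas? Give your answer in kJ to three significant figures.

ΔU ≈ 2.87 kJ

Constant volume ⇒ W = 0, so Q = ΔU = nCᵥΔT with Cᵥ = 5R/2 = 20.79 J/(mol·K).
ΔU = (3)(20.79)(633 − 587) = 2868 J.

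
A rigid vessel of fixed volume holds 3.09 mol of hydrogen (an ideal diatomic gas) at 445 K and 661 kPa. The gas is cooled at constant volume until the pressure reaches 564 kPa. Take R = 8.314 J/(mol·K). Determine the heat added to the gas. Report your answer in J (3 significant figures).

Q ≈ -4190 J

Constant volume ⇒ W = 0, so Q = ΔU = nCᵥΔT with Cᵥ = 5R/2 = 20.79 J/(mol·K).
At constant V, T₂/T₁ = P₂/P₁ ⇒ ΔT = T₁(P₂/P₁ − 1) = 445·(564/661 − 1) = -65.3 K.
ΔU = (3.09)(20.79)(-65.3) = -4194 J.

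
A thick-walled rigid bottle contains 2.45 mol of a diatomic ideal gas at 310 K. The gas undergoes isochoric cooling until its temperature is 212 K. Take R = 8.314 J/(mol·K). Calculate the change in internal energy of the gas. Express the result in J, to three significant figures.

Constant volume ⇒ W = 0, so Q = ΔU = nCᵥΔT with Cᵥ = 5R/2 = 20.79 J/(mol·K).
ΔU = (2.45)(20.79)(212 − 310) = -4990 J.

ΔU ≈ -4990 J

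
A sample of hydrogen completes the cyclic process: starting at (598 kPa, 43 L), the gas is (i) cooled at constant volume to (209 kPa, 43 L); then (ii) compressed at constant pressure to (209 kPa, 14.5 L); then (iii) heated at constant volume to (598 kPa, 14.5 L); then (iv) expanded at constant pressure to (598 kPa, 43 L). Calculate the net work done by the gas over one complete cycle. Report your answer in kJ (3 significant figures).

Constant-volume legs do no work.
W(ii) = (209)(14.5 − 43) = -5956 J; W(iv) = (598)(43 − 14.5) = 17043 J.
W_net = -5956 + 17043 = 11086 J (the clockwise enclosed area).

W_net ≈ 11.1 kJ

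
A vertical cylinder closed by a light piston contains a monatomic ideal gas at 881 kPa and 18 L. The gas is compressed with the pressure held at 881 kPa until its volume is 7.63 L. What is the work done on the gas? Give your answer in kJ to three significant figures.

W ≈ 9.14 kJ

Isobaric: W = P ΔV.
W = (881 kPa)(7.63 − 18 L) = (881)(-10.37) = -9136 J.
Work on gas = −W_by = 9136 J.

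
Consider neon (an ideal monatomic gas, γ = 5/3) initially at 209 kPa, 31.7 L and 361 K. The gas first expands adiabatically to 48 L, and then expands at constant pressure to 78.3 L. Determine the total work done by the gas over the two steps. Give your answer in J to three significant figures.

Step 1 (adiabatic): W = (P₁V₁ − P₂V₂)/(γ−1) = (6625 − 5024)/0.667 = 2401 J.
After step 1: P = 104.7 kPa, V = 48 L, T = 273.8 K.
Step 2 (isobaric): W = PΔV = (104.7 kPa)(78.3 − 48 L) = 3172 J.
W_total = 2401 + 3172 = 5573 J.

W_total ≈ 5570 J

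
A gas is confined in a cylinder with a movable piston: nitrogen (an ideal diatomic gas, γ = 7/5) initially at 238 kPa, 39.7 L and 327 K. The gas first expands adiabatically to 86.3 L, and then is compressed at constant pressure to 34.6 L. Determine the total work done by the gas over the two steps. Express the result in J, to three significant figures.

W_total ≈ 2160 J

Step 1 (adiabatic): W = (P₁V₁ − P₂V₂)/(γ−1) = (9449 − 6926)/0.4 = 6307 J.
After step 1: P = 80.25 kPa, V = 86.3 L, T = 239.7 K.
Step 2 (isobaric): W = PΔV = (80.25 kPa)(34.6 − 86.3 L) = -4149 J.
W_total = 6307 − 4149 = 2157 J.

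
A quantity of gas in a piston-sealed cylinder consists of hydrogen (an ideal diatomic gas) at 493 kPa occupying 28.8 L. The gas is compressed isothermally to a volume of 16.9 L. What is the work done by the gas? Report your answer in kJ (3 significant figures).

Isothermal: W = nRT ln(V₂/V₁) = P₁V₁ ln(V₂/V₁).
P₁V₁ = (493 kPa)(28.8 L) = 14198 J.
W = 14198 × ln(16.9/28.8) = 14198 × -0.5331
W_by_gas = -7569 J.

W ≈ -7.57 kJ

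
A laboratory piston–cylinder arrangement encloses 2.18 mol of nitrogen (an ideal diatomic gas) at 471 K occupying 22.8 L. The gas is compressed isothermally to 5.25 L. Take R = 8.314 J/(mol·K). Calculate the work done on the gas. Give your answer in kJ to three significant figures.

W ≈ 12.5 kJ

Isothermal: W = nRT ln(V₂/V₁).
W = (2.18)(8.314)(471) × ln(5.25/22.8)
  = 8537 × -1.469
W_by_gas = -12536 J; work on gas = −W_by = 12536 J.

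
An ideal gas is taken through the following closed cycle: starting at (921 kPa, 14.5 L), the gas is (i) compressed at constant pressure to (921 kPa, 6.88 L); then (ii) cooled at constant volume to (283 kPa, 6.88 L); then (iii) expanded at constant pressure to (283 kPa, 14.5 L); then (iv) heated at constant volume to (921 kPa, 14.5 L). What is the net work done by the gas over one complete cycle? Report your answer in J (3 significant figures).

Constant-volume legs do no work.
W(i) = (921)(6.88 − 14.5) = -7018 J; W(iii) = (283)(14.5 − 6.88) = 2156 J.
W_net = -7018 + 2156 = -4862 J (the counter-clockwise enclosed area).

W_net ≈ -4860 J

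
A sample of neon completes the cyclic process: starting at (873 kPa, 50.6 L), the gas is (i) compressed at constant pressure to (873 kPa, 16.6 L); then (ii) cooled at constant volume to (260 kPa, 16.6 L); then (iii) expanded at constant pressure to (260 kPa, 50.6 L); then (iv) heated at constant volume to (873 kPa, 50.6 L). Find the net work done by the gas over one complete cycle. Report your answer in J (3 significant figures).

Constant-volume legs do no work.
W(i) = (873)(16.6 − 50.6) = -29682 J; W(iii) = (260)(50.6 − 16.6) = 8840 J.
W_net = -29682 + 8840 = -20842 J (the counter-clockwise enclosed area).

W_net ≈ -20800 J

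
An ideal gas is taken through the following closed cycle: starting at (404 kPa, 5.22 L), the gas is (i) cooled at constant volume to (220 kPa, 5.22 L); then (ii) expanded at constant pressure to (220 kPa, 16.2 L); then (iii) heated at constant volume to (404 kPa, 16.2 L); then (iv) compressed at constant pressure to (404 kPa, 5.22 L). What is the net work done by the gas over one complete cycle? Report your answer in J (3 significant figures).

W_net ≈ -2020 J

Constant-volume legs do no work.
W(ii) = (220)(16.2 − 5.22) = 2416 J; W(iv) = (404)(5.22 − 16.2) = -4436 J.
W_net = 2416 − 4436 = -2020 J (the counter-clockwise enclosed area).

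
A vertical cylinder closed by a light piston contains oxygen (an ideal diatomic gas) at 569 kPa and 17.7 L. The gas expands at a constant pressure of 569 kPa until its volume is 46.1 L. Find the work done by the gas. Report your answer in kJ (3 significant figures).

Isobaric: W = P ΔV.
W = (569 kPa)(46.1 − 17.7 L) = (569)(28.4) = 16160 J.

W ≈ 16.2 kJ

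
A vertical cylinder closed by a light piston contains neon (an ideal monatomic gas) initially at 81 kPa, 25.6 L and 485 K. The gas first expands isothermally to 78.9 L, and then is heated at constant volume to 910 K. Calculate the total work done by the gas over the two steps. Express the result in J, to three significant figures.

W_total ≈ 2330 J

Step 1 (isothermal): W = P₁V₁ ln(V₂/V₁) = (2074) ln(78.9/25.6) = 2334 J.
Step 2 (isochoric): W = 0 (constant volume).
W_total = 2334 + 0 = 2334 J.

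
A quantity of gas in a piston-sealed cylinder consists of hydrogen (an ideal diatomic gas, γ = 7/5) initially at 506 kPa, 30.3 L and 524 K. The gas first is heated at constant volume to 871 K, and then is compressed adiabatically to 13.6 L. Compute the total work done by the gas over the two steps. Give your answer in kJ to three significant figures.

W_total ≈ -24.1 kJ

Step 1 (isochoric): W = 0 (constant volume).
After step 1: P = 841.1 kPa (V unchanged).
Step 2 (adiabatic): W = (P₁V₁ − P₂V₂)/(γ−1) = (25485 − 35111)/0.4 = -24065 J.
W_total = 0 − 24065 = -24065 J.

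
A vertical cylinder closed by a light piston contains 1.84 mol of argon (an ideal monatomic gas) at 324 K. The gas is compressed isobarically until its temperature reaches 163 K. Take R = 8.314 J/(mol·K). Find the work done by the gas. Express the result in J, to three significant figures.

Isobaric: W = P ΔV = nR ΔT.
W = (1.84)(8.314)(163 − 324) = -2463 J.

W ≈ -2460 J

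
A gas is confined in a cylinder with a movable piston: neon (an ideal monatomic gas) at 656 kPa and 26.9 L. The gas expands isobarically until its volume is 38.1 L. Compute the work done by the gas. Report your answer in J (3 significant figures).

W ≈ 7350 J

Isobaric: W = P ΔV.
W = (656 kPa)(38.1 − 26.9 L) = (656)(11.2) = 7347 J.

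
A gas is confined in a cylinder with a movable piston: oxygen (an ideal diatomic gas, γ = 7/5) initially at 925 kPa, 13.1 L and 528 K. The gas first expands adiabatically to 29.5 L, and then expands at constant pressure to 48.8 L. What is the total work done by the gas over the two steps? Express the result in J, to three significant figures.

Step 1 (adiabatic): W = (P₁V₁ − P₂V₂)/(γ−1) = (12118 − 8758)/0.4 = 8399 J.
After step 1: P = 296.9 kPa, V = 29.5 L, T = 381.6 K.
Step 2 (isobaric): W = PΔV = (296.9 kPa)(48.8 − 29.5 L) = 5730 J.
W_total = 8399 + 5730 = 14129 J.

W_total ≈ 14100 J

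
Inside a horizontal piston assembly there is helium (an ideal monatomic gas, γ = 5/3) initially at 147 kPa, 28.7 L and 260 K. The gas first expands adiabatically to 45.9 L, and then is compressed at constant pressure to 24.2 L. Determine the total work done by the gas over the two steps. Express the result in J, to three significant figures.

W_total ≈ 243 J

Step 1 (adiabatic): W = (P₁V₁ − P₂V₂)/(γ−1) = (4219 − 3085)/0.667 = 1701 J.
After step 1: P = 67.21 kPa, V = 45.9 L, T = 190.1 K.
Step 2 (isobaric): W = PΔV = (67.21 kPa)(24.2 − 45.9 L) = -1458 J.
W_total = 1701 − 1458 = 242.5 J.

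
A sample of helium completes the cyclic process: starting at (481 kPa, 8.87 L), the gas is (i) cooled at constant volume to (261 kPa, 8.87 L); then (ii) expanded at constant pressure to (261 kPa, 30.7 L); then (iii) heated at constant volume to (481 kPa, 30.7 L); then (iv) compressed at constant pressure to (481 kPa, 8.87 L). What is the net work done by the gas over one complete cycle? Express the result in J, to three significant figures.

Constant-volume legs do no work.
W(ii) = (261)(30.7 − 8.87) = 5698 J; W(iv) = (481)(8.87 − 30.7) = -10500 J.
W_net = 5698 − 10500 = -4803 J (the counter-clockwise enclosed area).

W_net ≈ -4800 J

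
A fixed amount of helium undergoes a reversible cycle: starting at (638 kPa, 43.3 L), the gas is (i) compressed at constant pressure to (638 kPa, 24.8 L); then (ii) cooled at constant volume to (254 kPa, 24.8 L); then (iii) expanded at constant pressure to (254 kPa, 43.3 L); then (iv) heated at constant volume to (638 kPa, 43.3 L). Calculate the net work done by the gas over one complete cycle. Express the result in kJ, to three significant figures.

W_net ≈ -7.10 kJ

Constant-volume legs do no work.
W(i) = (638)(24.8 − 43.3) = -11803 J; W(iii) = (254)(43.3 − 24.8) = 4699 J.
W_net = -11803 + 4699 = -7104 J (the counter-clockwise enclosed area).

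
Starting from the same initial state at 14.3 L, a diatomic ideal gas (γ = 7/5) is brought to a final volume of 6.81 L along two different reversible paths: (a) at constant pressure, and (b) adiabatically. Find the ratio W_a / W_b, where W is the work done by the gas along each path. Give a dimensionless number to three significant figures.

W_a / W_b ≈ 0.606

Path (a) isobaric: W = P₁(V₂ − V₁) → W_a/(P₁V₁) = -0.5238.
Path (b) adiabatic: W = P₁V₁(1 − (V₁/V₂)^(γ−1))/(γ−1) → W_b/(P₁V₁) = -0.8637.
W_a / W_b = -0.5238 / -0.8637 = 0.6064.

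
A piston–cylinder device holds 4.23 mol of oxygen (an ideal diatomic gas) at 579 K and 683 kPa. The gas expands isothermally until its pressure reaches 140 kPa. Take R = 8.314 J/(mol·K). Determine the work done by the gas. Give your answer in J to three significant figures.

W ≈ 32300 J

Isothermal process: W = nRT ln(V₂/V₁) = nRT ln(P₁/P₂).
W = (4.23)(8.314)(579) × ln(683/140)
  = 20362 × ln(4.879) = 20362 × 1.585
W_by_gas = 32271 J.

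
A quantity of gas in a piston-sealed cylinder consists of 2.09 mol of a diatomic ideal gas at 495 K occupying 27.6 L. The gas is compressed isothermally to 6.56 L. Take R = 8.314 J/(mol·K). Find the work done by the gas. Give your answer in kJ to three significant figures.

Isothermal: W = nRT ln(V₂/V₁).
W = (2.09)(8.314)(495) × ln(6.56/27.6)
  = 8601 × -1.437
W_by_gas = -12358 J.

W ≈ -12.4 kJ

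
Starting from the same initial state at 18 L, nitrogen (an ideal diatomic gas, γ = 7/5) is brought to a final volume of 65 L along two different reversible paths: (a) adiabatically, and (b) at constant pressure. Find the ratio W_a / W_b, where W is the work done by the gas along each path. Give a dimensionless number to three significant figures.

Path (a) adiabatic: W = P₁V₁(1 − (V₁/V₂)^(γ−1))/(γ−1) → W_a/(P₁V₁) = 1.004.
Path (b) isobaric: W = P₁(V₂ − V₁) → W_b/(P₁V₁) = 2.611.
W_a / W_b = 1.004 / 2.611 = 0.3846.

W_a / W_b ≈ 0.385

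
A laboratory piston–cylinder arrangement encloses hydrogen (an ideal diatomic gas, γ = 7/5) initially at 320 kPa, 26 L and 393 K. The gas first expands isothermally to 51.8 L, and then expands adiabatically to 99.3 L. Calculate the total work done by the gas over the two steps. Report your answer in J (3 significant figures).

Step 1 (isothermal): W = P₁V₁ ln(V₂/V₁) = (8320) ln(51.8/26) = 5735 J.
After step 1: P = 160.6 kPa, V = 51.8 L, T = 393 K.
Step 2 (adiabatic): W = (P₁V₁ − P₂V₂)/(γ−1) = (8320 − 6413)/0.4 = 4767 J.
W_total = 5735 + 4767 = 10502 J.

W_total ≈ 10500 J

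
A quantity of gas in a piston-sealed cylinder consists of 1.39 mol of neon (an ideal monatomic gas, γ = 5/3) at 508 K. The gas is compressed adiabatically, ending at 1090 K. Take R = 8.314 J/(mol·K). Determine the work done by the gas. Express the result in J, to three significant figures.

Adiabatic ⇒ Q = 0, so W_by = −ΔU = nCᵥ(T₁ − T₂).
Cᵥ = 3R/2 = 12.47 J/(mol·K).
W = (1.39)(12.47)(508 − 1090) = -10089 J.

W ≈ -10100 J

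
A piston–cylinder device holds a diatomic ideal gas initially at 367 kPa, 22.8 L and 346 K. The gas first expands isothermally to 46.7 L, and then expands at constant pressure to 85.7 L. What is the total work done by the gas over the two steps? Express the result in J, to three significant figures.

W_total ≈ 13000 J

Step 1 (isothermal): W = P₁V₁ ln(V₂/V₁) = (8368) ln(46.7/22.8) = 5999 J.
After step 1: P = 179.2 kPa, V = 46.7 L, T = 346 K.
Step 2 (isobaric): W = PΔV = (179.2 kPa)(85.7 − 46.7 L) = 6988 J.
W_total = 5999 + 6988 = 12987 J.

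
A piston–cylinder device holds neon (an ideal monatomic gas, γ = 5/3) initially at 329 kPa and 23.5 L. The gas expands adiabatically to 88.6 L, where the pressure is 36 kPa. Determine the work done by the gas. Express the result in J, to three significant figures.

W ≈ 6810 J

Adiabatic: W = (P₁V₁ − P₂V₂)/(γ − 1) with γ = 5/3.
P₁V₁ = 7732 J, P₂V₂ = 3190 J.
W = (7732 − 3190) / 0.6667 = 6813 J.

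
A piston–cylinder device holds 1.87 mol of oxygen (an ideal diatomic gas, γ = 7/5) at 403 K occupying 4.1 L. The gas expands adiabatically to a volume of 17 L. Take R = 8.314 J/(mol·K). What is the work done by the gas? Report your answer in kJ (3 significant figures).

Adiabatic: TV^(γ−1) = const with γ = 7/5.
T₂ = T₁ (V₁/V₂)^(γ−1) = 403 × (4.1/17)^0.4 = 403 × 0.5662 = 228.2 K.
W_by = nCᵥ(T₁ − T₂) = (1.87)(20.79)(403 − 228.2) = 6796 J.

W ≈ 6.80 kJ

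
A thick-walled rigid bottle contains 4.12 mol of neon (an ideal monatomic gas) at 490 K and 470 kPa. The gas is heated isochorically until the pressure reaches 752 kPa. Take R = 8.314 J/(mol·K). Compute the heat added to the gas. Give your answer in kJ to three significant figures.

Constant volume ⇒ W = 0, so Q = ΔU = nCᵥΔT with Cᵥ = 3R/2 = 12.47 J/(mol·K).
At constant V, T₂/T₁ = P₂/P₁ ⇒ ΔT = T₁(P₂/P₁ − 1) = 490·(752/470 − 1) = 294 K.
ΔU = (4.12)(12.47)(294) = 15106 J.

Q ≈ 15.1 kJ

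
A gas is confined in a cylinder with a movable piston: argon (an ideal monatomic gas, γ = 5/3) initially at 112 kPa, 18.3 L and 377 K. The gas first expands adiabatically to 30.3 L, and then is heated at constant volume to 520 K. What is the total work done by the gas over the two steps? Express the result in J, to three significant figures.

W_total ≈ 878 J

Step 1 (adiabatic): W = (P₁V₁ − P₂V₂)/(γ−1) = (2050 − 1464)/0.667 = 877.7 J.
Step 2 (isochoric): W = 0 (constant volume).
W_total = 877.7 + 0 = 877.7 J.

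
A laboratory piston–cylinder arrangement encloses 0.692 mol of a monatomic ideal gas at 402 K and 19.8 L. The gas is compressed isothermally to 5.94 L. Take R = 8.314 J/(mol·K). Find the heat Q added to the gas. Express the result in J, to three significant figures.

Isothermal ⇒ ΔU = 0, so Q = W = nRT ln(V₂/V₁).
Q = (0.692)(8.314)(402) ln(5.94/19.8) = 2313 × -1.204 = -2785 J.

Q ≈ -2780 J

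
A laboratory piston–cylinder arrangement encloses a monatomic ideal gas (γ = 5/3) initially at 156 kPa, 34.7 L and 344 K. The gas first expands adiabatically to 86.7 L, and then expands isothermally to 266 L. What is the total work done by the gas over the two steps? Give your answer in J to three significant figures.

Step 1 (adiabatic): W = (P₁V₁ − P₂V₂)/(γ−1) = (5413 − 2940)/0.667 = 3710 J.
After step 1: P = 33.91 kPa, V = 86.7 L, T = 186.8 K.
Step 2 (isothermal): W = P₁V₁ ln(V₂/V₁) = (2940) ln(266/86.7) = 3296 J.
W_total = 3710 + 3296 = 7006 J.

W_total ≈ 7010 J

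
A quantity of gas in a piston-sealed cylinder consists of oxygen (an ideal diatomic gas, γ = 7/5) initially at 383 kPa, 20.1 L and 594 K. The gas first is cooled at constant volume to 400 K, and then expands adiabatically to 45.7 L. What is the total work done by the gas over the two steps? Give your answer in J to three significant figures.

Step 1 (isochoric): W = 0 (constant volume).
After step 1: P = 257.9 kPa (V unchanged).
Step 2 (adiabatic): W = (P₁V₁ − P₂V₂)/(γ−1) = (5184 − 3732)/0.4 = 3629 J.
W_total = 0 + 3629 = 3629 J.

W_total ≈ 3630 J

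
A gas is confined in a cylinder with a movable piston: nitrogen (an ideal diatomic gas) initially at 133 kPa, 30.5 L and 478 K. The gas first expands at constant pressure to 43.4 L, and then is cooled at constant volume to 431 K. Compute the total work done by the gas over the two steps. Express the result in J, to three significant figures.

W_total ≈ 1720 J

Step 1 (isobaric): W = PΔV = (133 kPa)(43.4 − 30.5 L) = 1716 J.
Step 2 (isochoric): W = 0 (constant volume).
W_total = 1716 + 0 = 1716 J.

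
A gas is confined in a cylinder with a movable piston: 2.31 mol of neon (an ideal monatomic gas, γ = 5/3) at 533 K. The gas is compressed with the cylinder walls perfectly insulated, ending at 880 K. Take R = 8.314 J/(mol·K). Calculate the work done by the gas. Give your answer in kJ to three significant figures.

Adiabatic ⇒ Q = 0, so W_by = −ΔU = nCᵥ(T₁ − T₂).
Cᵥ = 3R/2 = 12.47 J/(mol·K).
W = (2.31)(12.47)(533 − 880) = -9996 J.

W ≈ -10.0 kJ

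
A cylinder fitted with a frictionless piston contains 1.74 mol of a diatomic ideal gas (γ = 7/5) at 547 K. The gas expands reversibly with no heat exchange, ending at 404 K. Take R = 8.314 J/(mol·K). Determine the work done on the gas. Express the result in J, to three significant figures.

Adiabatic ⇒ Q = 0, so W_by = −ΔU = nCᵥ(T₁ − T₂).
Cᵥ = 5R/2 = 20.79 J/(mol·K).
W = (1.74)(20.79)(547 − 404) = 5172 J.
Work on gas = −W_by = -5172 J.

W ≈ -5170 J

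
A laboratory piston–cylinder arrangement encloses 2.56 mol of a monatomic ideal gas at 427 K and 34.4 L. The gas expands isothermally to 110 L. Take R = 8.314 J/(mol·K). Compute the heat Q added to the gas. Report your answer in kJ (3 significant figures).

Isothermal ⇒ ΔU = 0, so Q = W = nRT ln(V₂/V₁).
Q = (2.56)(8.314)(427) ln(110/34.4) = 9088 × 1.162 = 10564 J.

Q ≈ 10.6 kJ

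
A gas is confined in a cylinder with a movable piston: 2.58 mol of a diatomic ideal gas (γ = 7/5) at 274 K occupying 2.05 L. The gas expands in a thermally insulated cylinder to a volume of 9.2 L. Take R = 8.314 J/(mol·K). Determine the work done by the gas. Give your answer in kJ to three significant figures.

Adiabatic: TV^(γ−1) = const with γ = 7/5.
T₂ = T₁ (V₁/V₂)^(γ−1) = 274 × (2.05/9.2)^0.4 = 274 × 0.5485 = 150.3 K.
W_by = nCᵥ(T₁ − T₂) = (2.58)(20.79)(274 − 150.3) = 6634 J.

W ≈ 6.63 kJ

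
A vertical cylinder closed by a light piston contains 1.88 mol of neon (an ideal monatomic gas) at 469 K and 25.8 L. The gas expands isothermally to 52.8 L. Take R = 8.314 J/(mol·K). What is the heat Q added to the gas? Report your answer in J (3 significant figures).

Q ≈ 5250 J

Isothermal ⇒ ΔU = 0, so Q = W = nRT ln(V₂/V₁).
Q = (1.88)(8.314)(469) ln(52.8/25.8) = 7331 × 0.7161 = 5250 J.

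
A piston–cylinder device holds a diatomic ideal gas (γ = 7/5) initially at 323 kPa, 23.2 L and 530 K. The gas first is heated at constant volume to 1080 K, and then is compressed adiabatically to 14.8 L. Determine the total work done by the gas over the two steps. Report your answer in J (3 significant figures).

Step 1 (isochoric): W = 0 (constant volume).
After step 1: P = 658.2 kPa (V unchanged).
Step 2 (adiabatic): W = (P₁V₁ − P₂V₂)/(γ−1) = (15270 − 18278)/0.4 = -7520 J.
W_total = 0 − 7520 = -7520 J.

W_total ≈ -7520 J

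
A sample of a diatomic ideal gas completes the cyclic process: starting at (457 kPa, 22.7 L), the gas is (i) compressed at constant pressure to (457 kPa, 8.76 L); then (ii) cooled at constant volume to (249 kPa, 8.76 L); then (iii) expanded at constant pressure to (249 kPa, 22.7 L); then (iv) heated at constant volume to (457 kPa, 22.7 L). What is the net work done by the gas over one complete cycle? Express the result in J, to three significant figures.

Constant-volume legs do no work.
W(i) = (457)(8.76 − 22.7) = -6371 J; W(iii) = (249)(22.7 − 8.76) = 3471 J.
W_net = -6371 + 3471 = -2900 J (the counter-clockwise enclosed area).

W_net ≈ -2900 J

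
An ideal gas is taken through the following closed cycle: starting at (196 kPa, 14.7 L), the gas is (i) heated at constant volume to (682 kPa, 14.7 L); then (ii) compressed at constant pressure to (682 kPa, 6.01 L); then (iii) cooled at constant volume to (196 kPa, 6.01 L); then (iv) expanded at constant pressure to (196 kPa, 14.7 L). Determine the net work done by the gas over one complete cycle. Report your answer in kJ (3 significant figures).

W_net ≈ -4.22 kJ

Constant-volume legs do no work.
W(ii) = (682)(6.01 − 14.7) = -5927 J; W(iv) = (196)(14.7 − 6.01) = 1703 J.
W_net = -5927 + 1703 = -4223 J (the counter-clockwise enclosed area).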